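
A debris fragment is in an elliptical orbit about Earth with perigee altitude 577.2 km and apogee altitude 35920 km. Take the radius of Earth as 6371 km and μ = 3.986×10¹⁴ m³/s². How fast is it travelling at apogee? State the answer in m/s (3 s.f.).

v ≈ 1630 m/s

r_p = 6371 + 577.2 = 6948.2 km = 6.9482×10⁶ m.
r_a = 6371 + 35920 = 42291 km = 4.2291×10⁷ m.
Semi-major axis a = (r_p + r_a)/2 = 24620 km = 2.462×10⁷ m.
Vis-viva: v² = μ(2/r − 1/a) = 3.986×10¹⁴ × (4.729×10⁻⁸ − 4.062×10⁻⁸) = 2.660×10⁶ m²/s².
v = 1631 m/s.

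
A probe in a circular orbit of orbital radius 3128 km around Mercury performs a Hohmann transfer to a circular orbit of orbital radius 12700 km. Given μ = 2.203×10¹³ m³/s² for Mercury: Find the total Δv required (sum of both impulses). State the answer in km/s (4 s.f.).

r₁ = 3128 km = 3.128×10⁶ m.
r₂ = 12700 km = 1.270×10⁷ m.
Transfer ellipse a_t = (r₁ + r₂)/2 = 7.914×10⁶ m.
At r₁: circular v_c1 = √(μ/r₁) = 2654 m/s; transfer-periherm v_p = √[μ(2/r₁ − 1/a_t)] = 3362 m/s.
Δv₁ = v_p − v_c1 = 708.0 m/s.
At r₂: circular v_c2 = √(μ/r₂) = 1317 m/s; transfer-apoherm v_a = √[μ(2/r₂ − 1/a_t)] = 828.0 m/s.
Δv₂ = v_c2 − v_a = 489.0 m/s.
Total Δv = Δv₁ + Δv₂ = 1197 m/s = 1.197 km/s.

Δv_total ≈ 1.197 km/s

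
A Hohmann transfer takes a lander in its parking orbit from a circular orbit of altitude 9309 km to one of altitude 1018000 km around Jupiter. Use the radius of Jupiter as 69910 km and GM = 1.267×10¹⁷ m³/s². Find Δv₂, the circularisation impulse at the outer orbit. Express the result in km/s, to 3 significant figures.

Δv ≈ 6.82 km/s

r₁ = 69910 + 9309 = 79219 km = 7.9219×10⁷ m.
r₂ = 69910 + 1018000 = 1087900 km = 1.0879×10⁹ m.
Transfer ellipse a_t = (r₁ + r₂)/2 = 5.836×10⁸ m.
At r₁: circular v_c1 = √(μ/r₁) = 39990 m/s; transfer-perijove v_p = √[μ(2/r₁ − 1/a_t)] = 54600 m/s.
At r₂: circular v_c2 = √(μ/r₂) = 10790 m/s; transfer-apojove v_a = √[μ(2/r₂ − 1/a_t)] = 3976 m/s.
Δv₂ = v_c2 − v_a = 6816 m/s.
= 6.816 km/s.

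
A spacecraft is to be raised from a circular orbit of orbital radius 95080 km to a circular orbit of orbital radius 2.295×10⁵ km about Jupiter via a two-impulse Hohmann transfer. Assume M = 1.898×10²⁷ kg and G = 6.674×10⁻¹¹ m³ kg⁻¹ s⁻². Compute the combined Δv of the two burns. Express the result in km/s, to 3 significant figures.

Δv_total ≈ 12.4 km/s

μ = GM = 6.674×10⁻¹¹ × 1.898×10²⁷ = 1.267×10¹⁷ m³/s².
r₁ = 95080 km = 9.508×10⁷ m.
r₂ = 2.295×10⁵ km = 2.295×10⁸ m.
Transfer ellipse a_t = (r₁ + r₂)/2 = 1.623×10⁸ m.
At r₁: circular v_c1 = √(μ/r₁) = 36500 m/s; transfer-perijove v_p = √[μ(2/r₁ − 1/a_t)] = 43410 m/s.
Δv₁ = v_p − v_c1 = 6905 m/s.
At r₂: circular v_c2 = √(μ/r₂) = 23490 m/s; transfer-apojove v_a = √[μ(2/r₂ − 1/a_t)] = 17980 m/s.
Δv₂ = v_c2 − v_a = 5511 m/s.
Total Δv = Δv₁ + Δv₂ = 12420 m/s = 12.42 km/s.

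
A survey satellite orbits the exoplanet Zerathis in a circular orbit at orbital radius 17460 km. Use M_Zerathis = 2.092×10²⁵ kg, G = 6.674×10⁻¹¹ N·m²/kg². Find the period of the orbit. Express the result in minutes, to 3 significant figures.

μ = GM = 6.674×10⁻¹¹ × 2.092×10²⁵ = 1.396×10¹⁵ m³/s².
r = 17460 km = 1.746×10⁷ m.
Kepler's third law: T = 2π√(r³/μ) = 2π√((1.746×10⁷)³ / 1.396×10¹⁵).
r³/μ = 3.812×10⁶ s², so T = 2π × 1.953×10³ = 1.227×10⁴ s.
Converting: 1.227×10⁴ s ÷ 60.00 = 204.5 minutes.

T ≈ 204 minutes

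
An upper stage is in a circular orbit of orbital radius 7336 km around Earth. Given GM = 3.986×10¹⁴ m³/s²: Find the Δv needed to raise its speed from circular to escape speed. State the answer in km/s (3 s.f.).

r = 7336 km = 7.336×10⁶ m.
Circular speed v_c = √(μ/r) = 7371 m/s.
Escape speed v_esc = √(2μ/r) = √2 × v_c = 10420 m/s.
Δv = v_esc − v_c = 3053 m/s = 3.053 km/s.

Δv ≈ 3.05 km/s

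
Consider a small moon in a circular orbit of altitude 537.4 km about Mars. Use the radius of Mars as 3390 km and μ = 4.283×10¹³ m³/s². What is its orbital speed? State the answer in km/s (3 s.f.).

v ≈ 3.30 km/s

r = 3390 + 537.4 = 3927.4 km = 3.9274×10⁶ m.
For a circular orbit v = √(μ/r) = √(4.283×10¹³ / 3.927×10⁶) = √(1.091×10⁷) = 3302 m/s.
That is 3.302 km/s.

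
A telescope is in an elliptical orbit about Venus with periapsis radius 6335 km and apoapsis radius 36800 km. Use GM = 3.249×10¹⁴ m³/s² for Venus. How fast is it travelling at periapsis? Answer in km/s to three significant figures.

v ≈ 9.35 km/s

Semi-major axis a = (r_p + r_a)/2 = 21568 km = 2.157×10⁷ m.
Vis-viva: v² = μ(2/r − 1/a) = 3.249×10¹⁴ × (3.157×10⁻⁷ − 4.637×10⁻⁸) = 8.751×10⁷ m²/s².
v = 9355 m/s = 9.355 km/s.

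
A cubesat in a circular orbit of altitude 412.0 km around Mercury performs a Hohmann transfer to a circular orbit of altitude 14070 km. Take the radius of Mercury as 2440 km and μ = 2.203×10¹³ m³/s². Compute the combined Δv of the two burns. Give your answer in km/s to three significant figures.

Δv_total ≈ 1.38 km/s

r₁ = 2440 + 412.0 = 2852.0 km = 2.8520×10⁶ m.
r₂ = 2440 + 14070 = 16510 km = 1.6510×10⁷ m.
Transfer ellipse a_t = (r₁ + r₂)/2 = 9.681×10⁶ m.
At r₁: circular v_c1 = √(μ/r₁) = 2779 m/s; transfer-periherm v_p = √[μ(2/r₁ − 1/a_t)] = 3629 m/s.
Δv₁ = v_p − v_c1 = 850.2 m/s.
At r₂: circular v_c2 = √(μ/r₂) = 1155 m/s; transfer-apoherm v_a = √[μ(2/r₂ − 1/a_t)] = 627.0 m/s.
Δv₂ = v_c2 − v_a = 528.2 m/s.
Total Δv = Δv₁ + Δv₂ = 1378 m/s = 1.378 km/s.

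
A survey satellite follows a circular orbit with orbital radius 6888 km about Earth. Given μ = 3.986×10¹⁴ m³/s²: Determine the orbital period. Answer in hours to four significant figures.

r = 6888 km = 6.888×10⁶ m.
Kepler's third law: T = 2π√(r³/μ) = 2π√((6.888×10⁶)³ / 3.986×10¹⁴).
r³/μ = 8.199×10⁵ s², so T = 2π × 9.055×10² = 5.689×10³ s.
Converting: 5.689×10³ s ÷ 3600 = 1.580 hours.

T ≈ 1.580 hours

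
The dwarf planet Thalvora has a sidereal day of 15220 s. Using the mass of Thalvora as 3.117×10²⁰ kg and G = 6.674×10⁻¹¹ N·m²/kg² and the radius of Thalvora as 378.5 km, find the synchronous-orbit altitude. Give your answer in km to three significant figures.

μ = GM = 6.674×10⁻¹¹ × 3.117×10²⁰ = 2.080×10¹⁰ m³/s².
A synchronous orbit has period T, so by Kepler's third law a = (μT²/4π²)^(1/3).
μT²/4π² = 2.080×10¹⁰ × (1.522×10⁴)² / 39.48 = 1.221×10¹⁷ m³.
a = 4.961×10⁵ m = 496.06 km.
Altitude h = a − R = 496.06 − 378.5 = 117.56 km.

h_sync ≈ 118 km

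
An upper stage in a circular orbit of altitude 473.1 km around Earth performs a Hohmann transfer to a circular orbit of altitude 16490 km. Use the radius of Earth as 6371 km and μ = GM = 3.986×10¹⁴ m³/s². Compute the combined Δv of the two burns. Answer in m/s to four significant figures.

Δv_total ≈ 3178 m/s

r₁ = 6371 + 473.1 = 6844.1 km = 6.8441×10⁶ m.
r₂ = 6371 + 16490 = 22861 km = 2.2861×10⁷ m.
Transfer ellipse a_t = (r₁ + r₂)/2 = 1.485×10⁷ m.
At r₁: circular v_c1 = √(μ/r₁) = 7632 m/s; transfer-perigee v_p = √[μ(2/r₁ − 1/a_t)] = 9468 m/s.
Δv₁ = v_p − v_c1 = 1836 m/s.
At r₂: circular v_c2 = √(μ/r₂) = 4176 m/s; transfer-apogee v_a = √[μ(2/r₂ − 1/a_t)] = 2835 m/s.
Δv₂ = v_c2 − v_a = 1341 m/s.
Total Δv = Δv₁ + Δv₂ = 3178 m/s.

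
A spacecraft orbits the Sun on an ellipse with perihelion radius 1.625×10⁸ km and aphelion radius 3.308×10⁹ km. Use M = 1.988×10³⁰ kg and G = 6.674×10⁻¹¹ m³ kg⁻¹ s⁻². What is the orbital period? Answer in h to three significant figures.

T ≈ 346000 h

μ = GM = 6.674×10⁻¹¹ × 1.988×10³⁰ = 1.327×10²⁰ m³/s².
Semi-major axis a = (r_p + r_a)/2 = (1.6250×10⁸ + 3.3080×10⁹)/2 = 1.7352×10⁹ km = 1.735×10¹² m.
By Kepler's third law T = 2π√(a³/μ) = 2π × 1.984×10⁸ = 1.247×10⁹ s.
= 3.464×10⁵ h.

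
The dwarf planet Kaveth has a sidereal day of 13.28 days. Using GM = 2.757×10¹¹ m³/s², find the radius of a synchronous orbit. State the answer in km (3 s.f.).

T = 13.28 days = 1.147×10⁶ s.
A synchronous orbit has period T, so by Kepler's third law a = (μT²/4π²)^(1/3).
μT²/4π² = 2.757×10¹¹ × (1.147×10⁶)² / 39.48 = 9.194×10²¹ m³.
a = 2.095×10⁷ m = 20949 km.

r_sync ≈ 20900 km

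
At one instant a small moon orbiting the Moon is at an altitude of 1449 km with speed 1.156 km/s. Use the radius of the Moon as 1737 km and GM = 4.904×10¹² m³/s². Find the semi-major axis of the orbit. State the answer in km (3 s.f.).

r = 1737 + 1449 = 3186.0 km = 3.186×10⁶ m.
Specific orbital energy ε = v²/2 − μ/r = (1156)²/2 − 4.904×10¹²/3.186×10⁶ = -8.711×10⁵ J/kg.
Since ε = −μ/(2a), a = −μ/(2ε) = 2.815×10⁶ m = 2814.9 km.

a ≈ 2810 km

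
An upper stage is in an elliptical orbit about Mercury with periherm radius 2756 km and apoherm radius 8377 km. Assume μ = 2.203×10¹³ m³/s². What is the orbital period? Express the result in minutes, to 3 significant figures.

Semi-major axis a = (r_p + r_a)/2 = (2756.0 + 8377.0)/2 = 5566.5 km = 5.566×10⁶ m.
By Kepler's third law T = 2π√(a³/μ) = 2π × 2.798×10³ = 1.758×10⁴ s.
= 293.0 minutes.

T ≈ 293 minutes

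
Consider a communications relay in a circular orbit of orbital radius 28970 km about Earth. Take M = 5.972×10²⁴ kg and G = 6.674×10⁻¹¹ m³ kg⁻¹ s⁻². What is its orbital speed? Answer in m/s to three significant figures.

v ≈ 3710 m/s

μ = GM = 6.674×10⁻¹¹ × 5.972×10²⁴ = 3.986×10¹⁴ m³/s².
r = 28970 km = 2.897×10⁷ m.
For a circular orbit v = √(μ/r) = √(3.986×10¹⁴ / 2.897×10⁷) = √(1.376×10⁷) = 3709 m/s.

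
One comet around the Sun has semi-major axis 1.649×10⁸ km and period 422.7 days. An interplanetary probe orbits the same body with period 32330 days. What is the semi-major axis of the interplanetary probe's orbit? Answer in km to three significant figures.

Kepler's third law: a³ ∝ T², so a₂ = a₁ (T₂/T₁)^(2/3).
T₂/T₁ = 76.48, (T₂/T₁)^(2/3) = 18.02.
a₂ = 1.649×10⁸ × 18.02 = 2.971×10⁹ km.

a₂ ≈ 2.97×10⁹ km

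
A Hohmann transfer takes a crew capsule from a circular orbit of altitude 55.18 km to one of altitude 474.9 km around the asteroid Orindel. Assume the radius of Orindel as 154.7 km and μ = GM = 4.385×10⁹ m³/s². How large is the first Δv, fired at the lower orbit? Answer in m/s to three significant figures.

r₁ = 154.7 + 55.18 = 209.88 km = 2.0988×10⁵ m.
r₂ = 154.7 + 474.9 = 629.60 km = 6.2960×10⁵ m.
Transfer ellipse a_t = (r₁ + r₂)/2 = 4.197×10⁵ m.
At r₁: circular v_c1 = √(μ/r₁) = 144.5 m/s; transfer-periapsis v_p = √[μ(2/r₁ − 1/a_t)] = 177.0 m/s.
Δv₁ = v_p − v_c1 = 32.48 m/s.

Δv ≈ 32.5 m/s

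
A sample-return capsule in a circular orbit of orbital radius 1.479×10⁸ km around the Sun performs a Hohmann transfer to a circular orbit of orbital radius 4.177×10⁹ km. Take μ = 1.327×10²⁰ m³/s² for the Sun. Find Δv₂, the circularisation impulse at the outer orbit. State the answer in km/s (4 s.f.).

r₁ = 1.479×10⁸ km = 1.479×10¹¹ m.
r₂ = 4.177×10⁹ km = 4.177×10¹² m.
Transfer ellipse a_t = (r₁ + r₂)/2 = 2.162×10¹² m.
At r₁: circular v_c1 = √(μ/r₁) = 29950 m/s; transfer-perihelion v_p = √[μ(2/r₁ − 1/a_t)] = 41630 m/s.
At r₂: circular v_c2 = √(μ/r₂) = 5636 m/s; transfer-aphelion v_a = √[μ(2/r₂ − 1/a_t)] = 1474 m/s.
Δv₂ = v_c2 − v_a = 4162 m/s.
= 4.162 km/s.

Δv ≈ 4.162 km/s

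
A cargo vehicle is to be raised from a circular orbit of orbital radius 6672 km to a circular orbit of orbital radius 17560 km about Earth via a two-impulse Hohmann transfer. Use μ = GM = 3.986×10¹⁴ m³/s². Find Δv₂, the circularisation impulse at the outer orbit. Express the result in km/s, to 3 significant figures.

Δv ≈ 1.23 km/s

r₁ = 6672 km = 6.672×10⁶ m.
r₂ = 17560 km = 1.756×10⁷ m.
Transfer ellipse a_t = (r₁ + r₂)/2 = 1.212×10⁷ m.
At r₁: circular v_c1 = √(μ/r₁) = 7729 m/s; transfer-perigee v_p = √[μ(2/r₁ − 1/a_t)] = 9305 m/s.
At r₂: circular v_c2 = √(μ/r₂) = 4764 m/s; transfer-apogee v_a = √[μ(2/r₂ − 1/a_t)] = 3536 m/s.
Δv₂ = v_c2 − v_a = 1229 m/s.
= 1.229 km/s.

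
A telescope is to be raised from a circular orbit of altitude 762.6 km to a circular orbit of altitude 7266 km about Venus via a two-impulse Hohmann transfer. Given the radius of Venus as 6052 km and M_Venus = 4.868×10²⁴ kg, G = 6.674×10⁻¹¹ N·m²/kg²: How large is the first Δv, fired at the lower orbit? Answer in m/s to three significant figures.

Δv ≈ 1040 m/s

μ = GM = 6.674×10⁻¹¹ × 4.868×10²⁴ = 3.249×10¹⁴ m³/s².
r₁ = 6052 + 762.6 = 6814.6 km = 6.8146×10⁶ m.
r₂ = 6052 + 7266 = 13318 km = 1.3318×10⁷ m.
Transfer ellipse a_t = (r₁ + r₂)/2 = 1.007×10⁷ m.
At r₁: circular v_c1 = √(μ/r₁) = 6905 m/s; transfer-periapsis v_p = √[μ(2/r₁ − 1/a_t)] = 7942 m/s.
Δv₁ = v_p − v_c1 = 1037 m/s.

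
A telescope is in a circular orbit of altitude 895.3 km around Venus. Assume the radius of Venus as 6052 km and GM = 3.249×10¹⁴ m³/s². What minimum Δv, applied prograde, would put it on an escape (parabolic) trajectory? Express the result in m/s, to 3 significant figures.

r = 6052 + 895.3 = 6947.3 km = 6.9473×10⁶ m.
Circular speed v_c = √(μ/r) = 6839 m/s.
Escape speed v_esc = √(2μ/r) = √2 × v_c = 9671 m/s.
Δv = v_esc − v_c = 2833 m/s.

Δv ≈ 2830 m/s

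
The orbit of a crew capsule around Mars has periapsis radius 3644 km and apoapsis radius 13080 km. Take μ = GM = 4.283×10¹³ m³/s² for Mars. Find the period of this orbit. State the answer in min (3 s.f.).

Semi-major axis a = (r_p + r_a)/2 = (3644.0 + 13080)/2 = 8362.0 km = 8.362×10⁶ m.
By Kepler's third law T = 2π√(a³/μ) = 2π × 3.695×10³ = 2.322×10⁴ s.
= 386.9 min.

T ≈ 387 min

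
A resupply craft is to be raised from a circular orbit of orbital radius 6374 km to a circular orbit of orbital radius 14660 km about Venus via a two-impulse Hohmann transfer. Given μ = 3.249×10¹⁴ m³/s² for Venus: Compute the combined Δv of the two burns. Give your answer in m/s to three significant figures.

Δv_total ≈ 2330 m/s

r₁ = 6374 km = 6.374×10⁶ m.
r₂ = 14660 km = 1.466×10⁷ m.
Transfer ellipse a_t = (r₁ + r₂)/2 = 1.052×10⁷ m.
At r₁: circular v_c1 = √(μ/r₁) = 7140 m/s; transfer-periapsis v_p = √[μ(2/r₁ − 1/a_t)] = 8429 m/s.
Δv₁ = v_p − v_c1 = 1290 m/s.
At r₂: circular v_c2 = √(μ/r₂) = 4708 m/s; transfer-apoapsis v_a = √[μ(2/r₂ − 1/a_t)] = 3665 m/s.
Δv₂ = v_c2 − v_a = 1043 m/s.
Total Δv = Δv₁ + Δv₂ = 2332 m/s.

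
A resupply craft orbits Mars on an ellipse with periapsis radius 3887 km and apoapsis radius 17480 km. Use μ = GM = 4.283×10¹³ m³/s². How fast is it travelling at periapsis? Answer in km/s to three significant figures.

v ≈ 4.25 km/s

Semi-major axis a = (r_p + r_a)/2 = 10684 km = 1.068×10⁷ m.
Vis-viva: v² = μ(2/r − 1/a) = 4.283×10¹³ × (5.145×10⁻⁷ − 9.360×10⁻⁸) = 1.803×10⁷ m²/s².
v = 4246 m/s = 4.246 km/s.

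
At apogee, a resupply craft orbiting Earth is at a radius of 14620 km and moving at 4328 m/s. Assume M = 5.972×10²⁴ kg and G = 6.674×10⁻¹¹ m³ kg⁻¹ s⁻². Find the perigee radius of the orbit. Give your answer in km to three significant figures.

μ = GM = 6.674×10⁻¹¹ × 5.972×10²⁴ = 3.986×10¹⁴ m³/s².
r_a = 1.462×10⁷ m.
Specific energy ε = v²/2 − μ/r = -1.790×10⁷ J/kg, so a = −μ/(2ε) = 1.114×10⁷ m.
The apsides satisfy r_p + r_a = 2a, so the perigee radius is 2a − r_a = 7.651×10⁶ m = 7651.2 km.

perigee radius ≈ 7650 km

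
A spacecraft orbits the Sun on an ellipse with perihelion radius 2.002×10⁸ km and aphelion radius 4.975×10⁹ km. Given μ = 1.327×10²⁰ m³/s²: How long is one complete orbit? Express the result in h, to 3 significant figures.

T ≈ 631000 h

Semi-major axis a = (r_p + r_a)/2 = (2.0020×10⁸ + 4.9750×10⁹)/2 = 2.5876×10⁹ km = 2.588×10¹² m.
By Kepler's third law T = 2π√(a³/μ) = 2π × 3.613×10⁸ = 2.270×10⁹ s.
= 6.306×10⁵ h.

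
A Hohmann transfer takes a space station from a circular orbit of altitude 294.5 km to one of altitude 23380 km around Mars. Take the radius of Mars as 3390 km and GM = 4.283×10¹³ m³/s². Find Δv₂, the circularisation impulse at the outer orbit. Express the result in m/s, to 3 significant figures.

Δv ≈ 643 m/s

r₁ = 3390 + 294.5 = 3684.5 km = 3.6845×10⁶ m.
r₂ = 3390 + 23380 = 26770 km = 2.6770×10⁷ m.
Transfer ellipse a_t = (r₁ + r₂)/2 = 1.523×10⁷ m.
At r₁: circular v_c1 = √(μ/r₁) = 3409 m/s; transfer-periapsis v_p = √[μ(2/r₁ − 1/a_t)] = 4521 m/s.
At r₂: circular v_c2 = √(μ/r₂) = 1265 m/s; transfer-apoapsis v_a = √[μ(2/r₂ − 1/a_t)] = 622.2 m/s.
Δv₂ = v_c2 − v_a = 642.7 m/s.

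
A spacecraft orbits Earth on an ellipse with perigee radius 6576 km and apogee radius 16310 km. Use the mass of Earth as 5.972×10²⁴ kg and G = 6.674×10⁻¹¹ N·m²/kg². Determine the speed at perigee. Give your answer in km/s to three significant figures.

v ≈ 9.29 km/s

μ = GM = 6.674×10⁻¹¹ × 5.972×10²⁴ = 3.986×10¹⁴ m³/s².
Semi-major axis a = (r_p + r_a)/2 = 11443 km = 1.144×10⁷ m.
Vis-viva: v² = μ(2/r − 1/a) = 3.986×10¹⁴ × (3.041×10⁻⁷ − 8.739×10⁻⁸) = 8.639×10⁷ m²/s².
v = 9295 m/s = 9.295 km/s.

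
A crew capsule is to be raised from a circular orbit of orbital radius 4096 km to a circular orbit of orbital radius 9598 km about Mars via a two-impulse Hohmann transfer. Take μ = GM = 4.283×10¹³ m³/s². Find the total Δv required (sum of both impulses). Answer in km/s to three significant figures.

Δv_total ≈ 1.07 km/s

r₁ = 4096 km = 4.096×10⁶ m.
r₂ = 9598 km = 9.598×10⁶ m.
Transfer ellipse a_t = (r₁ + r₂)/2 = 6.847×10⁶ m.
At r₁: circular v_c1 = √(μ/r₁) = 3234 m/s; transfer-periapsis v_p = √[μ(2/r₁ − 1/a_t)] = 3829 m/s.
Δv₁ = v_p − v_c1 = 594.9 m/s.
At r₂: circular v_c2 = √(μ/r₂) = 2112 m/s; transfer-apoapsis v_a = √[μ(2/r₂ − 1/a_t)] = 1634 m/s.
Δv₂ = v_c2 − v_a = 478.6 m/s.
Total Δv = Δv₁ + Δv₂ = 1073 m/s = 1.073 km/s.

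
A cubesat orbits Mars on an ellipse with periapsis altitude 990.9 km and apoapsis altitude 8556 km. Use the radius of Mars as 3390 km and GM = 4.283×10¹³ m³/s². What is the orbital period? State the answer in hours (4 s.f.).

T ≈ 6.220 hours

r_p = 3390 + 990.9 = 4380.9 km = 4.3809×10⁶ m.
r_a = 3390 + 8556 = 11946 km = 1.1946×10⁷ m.
Semi-major axis a = (r_p + r_a)/2 = (4380.9 + 11946)/2 = 8163.4 km = 8.163×10⁶ m.
By Kepler's third law T = 2π√(a³/μ) = 2π × 3.564×10³ = 2.239×10⁴ s.
= 6.220 hours.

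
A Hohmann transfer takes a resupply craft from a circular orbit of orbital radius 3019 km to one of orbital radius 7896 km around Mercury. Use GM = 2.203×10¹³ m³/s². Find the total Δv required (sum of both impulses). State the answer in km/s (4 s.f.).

r₁ = 3019 km = 3.019×10⁶ m.
r₂ = 7896 km = 7.896×10⁶ m.
Transfer ellipse a_t = (r₁ + r₂)/2 = 5.458×10⁶ m.
At r₁: circular v_c1 = √(μ/r₁) = 2701 m/s; transfer-periherm v_p = √[μ(2/r₁ − 1/a_t)] = 3249 m/s.
Δv₁ = v_p − v_c1 = 547.9 m/s.
At r₂: circular v_c2 = √(μ/r₂) = 1670 m/s; transfer-apoherm v_a = √[μ(2/r₂ − 1/a_t)] = 1242 m/s.
Δv₂ = v_c2 − v_a = 428.0 m/s.
Total Δv = Δv₁ + Δv₂ = 975.9 m/s = 0.9759 km/s.

Δv_total ≈ 0.9759 km/s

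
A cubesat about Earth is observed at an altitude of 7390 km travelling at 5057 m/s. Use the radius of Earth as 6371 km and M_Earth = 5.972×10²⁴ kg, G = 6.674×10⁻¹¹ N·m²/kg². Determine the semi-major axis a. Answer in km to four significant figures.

μ = GM = 6.674×10⁻¹¹ × 5.972×10²⁴ = 3.986×10¹⁴ m³/s².
r = 6371 + 7390 = 13761 km = 1.376×10⁷ m.
Vis-viva rearranged: 1/a = 2/r − v²/μ = 1.453×10⁻⁷ − 6.416×10⁻⁸ = 8.118×10⁻⁸ m⁻¹.
a = 1.232×10⁷ m = 12319 km.

a ≈ 12320 km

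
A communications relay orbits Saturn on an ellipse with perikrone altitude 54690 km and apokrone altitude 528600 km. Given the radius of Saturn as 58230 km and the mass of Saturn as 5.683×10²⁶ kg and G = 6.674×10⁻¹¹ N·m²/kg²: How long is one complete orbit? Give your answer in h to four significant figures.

T ≈ 58.65 h

μ = GM = 6.674×10⁻¹¹ × 5.683×10²⁶ = 3.793×10¹⁶ m³/s².
r_p = 58230 + 54690 = 112920 km = 1.1292×10⁸ m.
r_a = 58230 + 528600 = 586830 km = 5.8683×10⁸ m.
Semi-major axis a = (r_p + r_a)/2 = (1.1292×10⁵ + 5.8683×10⁵)/2 = 3.4988×10⁵ km = 3.499×10⁸ m.
By Kepler's third law T = 2π√(a³/μ) = 2π × 3.360×10⁴ = 2.111×10⁵ s.
= 58.65 h.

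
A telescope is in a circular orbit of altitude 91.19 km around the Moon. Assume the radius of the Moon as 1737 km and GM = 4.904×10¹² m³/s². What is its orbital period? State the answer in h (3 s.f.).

r = 1737 + 91.19 = 1828.2 km = 1.8282×10⁶ m.
Kepler's third law: T = 2π√(r³/μ) = 2π√((1.828×10⁶)³ / 4.904×10¹²).
r³/μ = 1.246×10⁶ s², so T = 2π × 1.116×10³ = 7.014×10³ s.
Converting: 7.014×10³ s ÷ 3600 = 1.948 h.

T ≈ 1.95 h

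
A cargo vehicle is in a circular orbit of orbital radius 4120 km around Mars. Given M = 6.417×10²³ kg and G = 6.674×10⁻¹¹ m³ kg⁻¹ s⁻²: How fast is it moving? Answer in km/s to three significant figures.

μ = GM = 6.674×10⁻¹¹ × 6.417×10²³ = 4.283×10¹³ m³/s².
r = 4120 km = 4.120×10⁶ m.
For a circular orbit v = √(μ/r) = √(4.283×10¹³ / 4.120×10⁶) = √(1.039×10⁷) = 3224 m/s.
That is 3.224 km/s.

v ≈ 3.22 km/s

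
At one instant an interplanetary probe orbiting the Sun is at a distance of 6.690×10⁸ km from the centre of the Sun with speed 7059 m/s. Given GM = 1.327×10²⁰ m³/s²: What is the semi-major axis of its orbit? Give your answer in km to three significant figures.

r = 6.690×10¹¹ m.
Vis-viva rearranged: 1/a = 2/r − v²/μ = 2.990×10⁻¹² − 3.755×10⁻¹³ = 2.614×10⁻¹² m⁻¹.
a = 3.826×10¹¹ m = 3.8255×10⁸ km.

a ≈ 3.83×10⁸ km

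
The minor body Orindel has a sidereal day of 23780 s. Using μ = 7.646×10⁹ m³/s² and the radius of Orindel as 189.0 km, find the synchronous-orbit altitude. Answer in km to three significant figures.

h_sync ≈ 289 km

A synchronous orbit has period T, so by Kepler's third law a = (μT²/4π²)^(1/3).
μT²/4π² = 7.646×10⁹ × (2.378×10⁴)² / 39.48 = 1.095×10¹⁷ m³.
a = 4.784×10⁵ m = 478.45 km.
Altitude h = a − R = 478.45 − 189.0 = 289.45 km.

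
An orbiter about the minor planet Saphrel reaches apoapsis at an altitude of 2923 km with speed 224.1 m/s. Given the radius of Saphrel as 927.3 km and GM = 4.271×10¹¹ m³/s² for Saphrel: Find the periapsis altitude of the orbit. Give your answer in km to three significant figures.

periapsis altitude ≈ 199 km

r_a = 927.3 + 2923 = 3850.3 km = 3.850×10⁶ m.
Specific energy ε = v²/2 − μ/r = -8.582×10⁴ J/kg, so a = −μ/(2ε) = 2.488×10⁶ m.
The apsides satisfy r_p + r_a = 2a, so the periapsis radius is 2a − r_a = 1.127×10⁶ m = 1126.6 km.
Periapsis altitude = 1126.6 − 927.3 = 199.33 km.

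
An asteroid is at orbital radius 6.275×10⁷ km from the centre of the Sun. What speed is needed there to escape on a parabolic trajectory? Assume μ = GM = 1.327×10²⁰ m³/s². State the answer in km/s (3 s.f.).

v_esc ≈ 65.0 km/s

r = 6.275×10⁷ km = 6.275×10¹⁰ m.
Escape speed v_esc = √(2μ/r) = √(2 × 1.327×10²⁰ / 6.275×10¹⁰) = √(4.229×10⁹) = 65030 m/s.
= 65.03 km/s.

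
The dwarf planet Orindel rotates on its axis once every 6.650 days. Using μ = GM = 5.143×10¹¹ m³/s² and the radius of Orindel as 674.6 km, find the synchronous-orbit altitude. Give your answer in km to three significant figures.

T = 6.650 days = 5.746×10⁵ s.
A synchronous orbit has period T, so by Kepler's third law a = (μT²/4π²)^(1/3).
μT²/4π² = 5.143×10¹¹ × (5.746×10⁵)² / 39.48 = 4.301×10²¹ m³.
a = 1.626×10⁷ m = 16262 km.
Altitude h = a − R = 16262 − 674.6 = 15587 km.

h_sync ≈ 15600 km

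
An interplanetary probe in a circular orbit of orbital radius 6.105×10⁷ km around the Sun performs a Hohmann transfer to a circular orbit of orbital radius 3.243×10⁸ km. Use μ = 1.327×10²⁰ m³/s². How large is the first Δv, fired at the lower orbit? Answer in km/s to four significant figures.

r₁ = 6.105×10⁷ km = 6.105×10¹⁰ m.
r₂ = 3.243×10⁸ km = 3.243×10¹¹ m.
Transfer ellipse a_t = (r₁ + r₂)/2 = 1.927×10¹¹ m.
At r₁: circular v_c1 = √(μ/r₁) = 46620 m/s; transfer-perihelion v_p = √[μ(2/r₁ − 1/a_t)] = 60490 m/s.
Δv₁ = v_p − v_c1 = 13860 m/s.
= 13.86 km/s.

Δv ≈ 13.86 km/s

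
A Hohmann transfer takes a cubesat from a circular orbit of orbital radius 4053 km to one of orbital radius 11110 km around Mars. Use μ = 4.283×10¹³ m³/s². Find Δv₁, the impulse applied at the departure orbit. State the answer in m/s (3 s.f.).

Δv ≈ 684 m/s

r₁ = 4053 km = 4.053×10⁶ m.
r₂ = 11110 km = 1.111×10⁷ m.
Transfer ellipse a_t = (r₁ + r₂)/2 = 7.582×10⁶ m.
At r₁: circular v_c1 = √(μ/r₁) = 3251 m/s; transfer-periapsis v_p = √[μ(2/r₁ − 1/a_t)] = 3935 m/s.
Δv₁ = v_p − v_c1 = 684.4 m/s.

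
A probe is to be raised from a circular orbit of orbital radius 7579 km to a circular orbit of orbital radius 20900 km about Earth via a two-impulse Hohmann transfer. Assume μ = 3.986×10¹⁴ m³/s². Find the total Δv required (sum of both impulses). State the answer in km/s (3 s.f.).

r₁ = 7579 km = 7.579×10⁶ m.
r₂ = 20900 km = 2.090×10⁷ m.
Transfer ellipse a_t = (r₁ + r₂)/2 = 1.424×10⁷ m.
At r₁: circular v_c1 = √(μ/r₁) = 7252 m/s; transfer-perigee v_p = √[μ(2/r₁ − 1/a_t)] = 8786 m/s.
Δv₁ = v_p − v_c1 = 1534 m/s.
At r₂: circular v_c2 = √(μ/r₂) = 4367 m/s; transfer-apogee v_a = √[μ(2/r₂ − 1/a_t)] = 3186 m/s.
Δv₂ = v_c2 − v_a = 1181 m/s.
Total Δv = Δv₁ + Δv₂ = 2715 m/s = 2.715 km/s.

Δv_total ≈ 2.71 km/s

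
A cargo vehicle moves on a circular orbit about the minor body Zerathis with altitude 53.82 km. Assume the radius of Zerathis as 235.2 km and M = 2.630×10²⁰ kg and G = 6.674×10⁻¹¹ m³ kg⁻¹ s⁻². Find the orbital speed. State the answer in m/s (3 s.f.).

μ = GM = 6.674×10⁻¹¹ × 2.630×10²⁰ = 1.755×10¹⁰ m³/s².
r = 235.2 + 53.82 = 289.02 km = 2.8902×10⁵ m.
For a circular orbit v = √(μ/r) = √(1.755×10¹⁰ / 2.890×10⁵) = √(6.073×10⁴) = 246.4 m/s.

v ≈ 246 m/s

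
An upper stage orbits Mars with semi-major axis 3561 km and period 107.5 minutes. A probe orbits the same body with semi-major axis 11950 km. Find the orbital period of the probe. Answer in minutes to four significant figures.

T₂ ≈ 660.8 minutes

Kepler's third law: T² ∝ a³, so T₂ = T₁ (a₂/a₁)^(3/2).
a₂/a₁ = 3.356, (a₂/a₁)^(3/2) = 6.147.
T₂ = 107.5 × 6.147 = 660.8 minutes.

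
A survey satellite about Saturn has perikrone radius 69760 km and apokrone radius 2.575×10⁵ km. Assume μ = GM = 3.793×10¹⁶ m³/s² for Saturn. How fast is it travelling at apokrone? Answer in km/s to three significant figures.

v ≈ 7.92 km/s

Semi-major axis a = (r_p + r_a)/2 = 1.6363×10⁵ km = 1.636×10⁸ m.
Vis-viva: v² = μ(2/r − 1/a) = 3.793×10¹⁶ × (7.767×10⁻⁹ − 6.111×10⁻⁹) = 6.280×10⁷ m²/s².
v = 7925 m/s = 7.925 km/s.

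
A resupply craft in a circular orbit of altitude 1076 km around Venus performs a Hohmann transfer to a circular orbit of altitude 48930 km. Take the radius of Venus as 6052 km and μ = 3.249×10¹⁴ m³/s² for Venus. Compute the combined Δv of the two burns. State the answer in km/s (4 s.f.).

Δv_total ≈ 3.498 km/s

r₁ = 6052 + 1076 = 7128.0 km = 7.1280×10⁶ m.
r₂ = 6052 + 48930 = 54982 km = 5.4982×10⁷ m.
Transfer ellipse a_t = (r₁ + r₂)/2 = 3.106×10⁷ m.
At r₁: circular v_c1 = √(μ/r₁) = 6751 m/s; transfer-periapsis v_p = √[μ(2/r₁ − 1/a_t)] = 8983 m/s.
Δv₁ = v_p − v_c1 = 2232 m/s.
At r₂: circular v_c2 = √(μ/r₂) = 2431 m/s; transfer-apoapsis v_a = √[μ(2/r₂ − 1/a_t)] = 1165 m/s.
Δv₂ = v_c2 − v_a = 1266 m/s.
Total Δv = Δv₁ + Δv₂ = 3498 m/s = 3.498 km/s.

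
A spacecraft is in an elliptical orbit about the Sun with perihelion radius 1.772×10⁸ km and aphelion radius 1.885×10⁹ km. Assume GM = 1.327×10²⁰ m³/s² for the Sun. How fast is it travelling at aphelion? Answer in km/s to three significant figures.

v ≈ 3.48 km/s

Semi-major axis a = (r_p + r_a)/2 = 1.0311×10⁹ km = 1.031×10¹² m.
Vis-viva: v² = μ(2/r − 1/a) = 1.327×10²⁰ × (1.061×10⁻¹² − 9.698×10⁻¹³) = 1.210×10⁷ m²/s².
v = 3478 m/s = 3.478 km/s.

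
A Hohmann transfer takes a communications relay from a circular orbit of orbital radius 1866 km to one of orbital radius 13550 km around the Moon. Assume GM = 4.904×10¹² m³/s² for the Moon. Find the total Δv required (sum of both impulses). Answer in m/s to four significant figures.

r₁ = 1866 km = 1.866×10⁶ m.
r₂ = 13550 km = 1.355×10⁷ m.
Transfer ellipse a_t = (r₁ + r₂)/2 = 7.708×10⁶ m.
At r₁: circular v_c1 = √(μ/r₁) = 1621 m/s; transfer-perilune v_p = √[μ(2/r₁ − 1/a_t)] = 2149 m/s.
Δv₁ = v_p − v_c1 = 528.3 m/s.
At r₂: circular v_c2 = √(μ/r₂) = 601.6 m/s; transfer-apolune v_a = √[μ(2/r₂ − 1/a_t)] = 296.0 m/s.
Δv₂ = v_c2 − v_a = 305.6 m/s.
Total Δv = Δv₁ + Δv₂ = 833.9 m/s.

Δv_total ≈ 833.9 m/s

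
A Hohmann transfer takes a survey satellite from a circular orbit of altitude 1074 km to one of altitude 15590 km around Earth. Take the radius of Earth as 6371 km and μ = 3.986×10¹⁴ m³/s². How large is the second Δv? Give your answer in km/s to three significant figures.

r₁ = 6371 + 1074 = 7445.0 km = 7.4450×10⁶ m.
r₂ = 6371 + 15590 = 21961 km = 2.1961×10⁷ m.
Transfer ellipse a_t = (r₁ + r₂)/2 = 1.470×10⁷ m.
At r₁: circular v_c1 = √(μ/r₁) = 7317 m/s; transfer-perigee v_p = √[μ(2/r₁ − 1/a_t)] = 8943 m/s.
At r₂: circular v_c2 = √(μ/r₂) = 4260 m/s; transfer-apogee v_a = √[μ(2/r₂ − 1/a_t)] = 3032 m/s.
Δv₂ = v_c2 − v_a = 1229 m/s.
= 1.229 km/s.

Δv ≈ 1.23 km/s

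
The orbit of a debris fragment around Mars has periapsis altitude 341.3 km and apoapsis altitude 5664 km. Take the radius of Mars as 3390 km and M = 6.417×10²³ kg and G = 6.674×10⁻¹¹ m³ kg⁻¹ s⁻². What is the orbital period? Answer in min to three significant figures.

μ = GM = 6.674×10⁻¹¹ × 6.417×10²³ = 4.283×10¹³ m³/s².
r_p = 3390 + 341.3 = 3731.3 km = 3.7313×10⁶ m.
r_a = 3390 + 5664 = 9054.0 km = 9.0540×10⁶ m.
Semi-major axis a = (r_p + r_a)/2 = (3731.3 + 9054.0)/2 = 6392.6 km = 6.393×10⁶ m.
By Kepler's third law T = 2π√(a³/μ) = 2π × 2.470×10³ = 1.552×10⁴ s.
= 258.6 min.

T ≈ 259 min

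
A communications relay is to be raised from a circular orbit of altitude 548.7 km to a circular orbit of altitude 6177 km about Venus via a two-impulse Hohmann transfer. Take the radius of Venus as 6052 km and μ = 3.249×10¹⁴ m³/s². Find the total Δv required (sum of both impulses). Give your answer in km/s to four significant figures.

r₁ = 6052 + 548.7 = 6600.7 km = 6.6007×10⁶ m.
r₂ = 6052 + 6177 = 12229 km = 1.2229×10⁷ m.
Transfer ellipse a_t = (r₁ + r₂)/2 = 9.415×10⁶ m.
At r₁: circular v_c1 = √(μ/r₁) = 7016 m/s; transfer-periapsis v_p = √[μ(2/r₁ − 1/a_t)] = 7996 m/s.
Δv₁ = v_p − v_c1 = 980.1 m/s.
At r₂: circular v_c2 = √(μ/r₂) = 5154 m/s; transfer-apoapsis v_a = √[μ(2/r₂ − 1/a_t)] = 4316 m/s.
Δv₂ = v_c2 − v_a = 838.6 m/s.
Total Δv = Δv₁ + Δv₂ = 1819 m/s = 1.819 km/s.

Δv_total ≈ 1.819 km/s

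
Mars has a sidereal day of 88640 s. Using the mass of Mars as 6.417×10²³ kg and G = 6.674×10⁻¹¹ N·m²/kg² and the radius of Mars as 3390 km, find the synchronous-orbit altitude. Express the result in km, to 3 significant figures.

h_sync ≈ 17000 km

μ = GM = 6.674×10⁻¹¹ × 6.417×10²³ = 4.283×10¹³ m³/s².
A synchronous orbit has period T, so by Kepler's third law a = (μT²/4π²)^(1/3).
μT²/4π² = 4.283×10¹³ × (8.864×10⁴)² / 39.48 = 8.524×10²¹ m³.
a = 2.043×10⁷ m = 20427 km.
Altitude h = a − R = 20427 − 3390 = 17037 km.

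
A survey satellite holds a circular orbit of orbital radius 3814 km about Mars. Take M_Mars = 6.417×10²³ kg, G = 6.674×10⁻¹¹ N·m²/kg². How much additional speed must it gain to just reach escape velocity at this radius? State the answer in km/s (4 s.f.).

μ = GM = 6.674×10⁻¹¹ × 6.417×10²³ = 4.283×10¹³ m³/s².
r = 3814 km = 3.814×10⁶ m.
Circular speed v_c = √(μ/r) = 3351 m/s.
Escape speed v_esc = √(2μ/r) = √2 × v_c = 4739 m/s.
Δv = v_esc − v_c = 1388 m/s = 1.388 km/s.

Δv ≈ 1.388 km/s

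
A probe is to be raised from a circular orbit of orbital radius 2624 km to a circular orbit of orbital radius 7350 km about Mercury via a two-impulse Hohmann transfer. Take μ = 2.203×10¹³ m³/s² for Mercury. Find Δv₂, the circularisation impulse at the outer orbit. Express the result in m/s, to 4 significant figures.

r₁ = 2624 km = 2.624×10⁶ m.
r₂ = 7350 km = 7.350×10⁶ m.
Transfer ellipse a_t = (r₁ + r₂)/2 = 4.987×10⁶ m.
At r₁: circular v_c1 = √(μ/r₁) = 2898 m/s; transfer-periherm v_p = √[μ(2/r₁ − 1/a_t)] = 3518 m/s.
At r₂: circular v_c2 = √(μ/r₂) = 1731 m/s; transfer-apoherm v_a = √[μ(2/r₂ − 1/a_t)] = 1256 m/s.
Δv₂ = v_c2 − v_a = 475.4 m/s.

Δv ≈ 475.4 m/s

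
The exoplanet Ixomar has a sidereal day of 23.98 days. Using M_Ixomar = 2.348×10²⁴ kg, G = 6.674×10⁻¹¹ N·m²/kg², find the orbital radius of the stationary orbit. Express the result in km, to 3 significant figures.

μ = GM = 6.674×10⁻¹¹ × 2.348×10²⁴ = 1.567×10¹⁴ m³/s².
T = 23.98 days = 2.072×10⁶ s.
A synchronous orbit has period T, so by Kepler's third law a = (μT²/4π²)^(1/3).
μT²/4π² = 1.567×10¹⁴ × (2.072×10⁶)² / 39.48 = 1.704×10²⁵ m³.
a = 2.573×10⁸ m = 2.5733×10⁵ km.

r_sync ≈ 2.57×10⁵ km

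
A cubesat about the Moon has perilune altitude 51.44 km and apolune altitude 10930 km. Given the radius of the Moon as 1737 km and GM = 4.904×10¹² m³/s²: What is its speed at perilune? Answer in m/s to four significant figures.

r_p = 1737 + 51.44 = 1788.4 km = 1.7884×10⁶ m.
r_a = 1737 + 10930 = 12667 km = 1.2667×10⁷ m.
Semi-major axis a = (r_p + r_a)/2 = 7227.7 km = 7.228×10⁶ m.
Vis-viva: v² = μ(2/r − 1/a) = 4.904×10¹² × (1.118×10⁻⁶ − 1.384×10⁻⁷) = 4.806×10⁶ m²/s².
v = 2192 m/s.

v ≈ 2192 m/s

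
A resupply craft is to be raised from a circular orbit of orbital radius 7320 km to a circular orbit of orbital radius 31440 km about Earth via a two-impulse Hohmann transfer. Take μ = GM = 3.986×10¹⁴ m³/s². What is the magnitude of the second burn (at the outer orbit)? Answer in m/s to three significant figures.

Δv ≈ 1370 m/s

r₁ = 7320 km = 7.320×10⁶ m.
r₂ = 31440 km = 3.144×10⁷ m.
Transfer ellipse a_t = (r₁ + r₂)/2 = 1.938×10⁷ m.
At r₁: circular v_c1 = √(μ/r₁) = 7379 m/s; transfer-perigee v_p = √[μ(2/r₁ − 1/a_t)] = 9399 m/s.
At r₂: circular v_c2 = √(μ/r₂) = 3561 m/s; transfer-apogee v_a = √[μ(2/r₂ − 1/a_t)] = 2188 m/s.
Δv₂ = v_c2 − v_a = 1372 m/s.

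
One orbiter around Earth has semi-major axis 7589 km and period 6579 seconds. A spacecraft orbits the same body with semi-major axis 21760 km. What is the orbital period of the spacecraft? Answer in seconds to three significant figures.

T₂ ≈ 31900 seconds

Kepler's third law: T² ∝ a³, so T₂ = T₁ (a₂/a₁)^(3/2).
a₂/a₁ = 2.867, (a₂/a₁)^(3/2) = 4.855.
T₂ = 6579 × 4.855 = 31940 seconds.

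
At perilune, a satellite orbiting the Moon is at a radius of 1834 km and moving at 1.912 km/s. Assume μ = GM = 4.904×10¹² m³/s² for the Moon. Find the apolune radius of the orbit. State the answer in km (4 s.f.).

apolune radius ≈ 3962 km

r_p = 1.834×10⁶ m.
Specific energy ε = v²/2 − μ/r = -8.461×10⁵ J/kg, so a = −μ/(2ε) = 2.898×10⁶ m.
The apsides satisfy r_p + r_a = 2a, so the apolune radius is 2a − r_p = 3.962×10⁶ m = 3962.2 km.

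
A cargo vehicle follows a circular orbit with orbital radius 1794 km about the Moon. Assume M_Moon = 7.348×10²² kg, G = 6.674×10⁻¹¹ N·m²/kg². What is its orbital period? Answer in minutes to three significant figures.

μ = GM = 6.674×10⁻¹¹ × 7.348×10²² = 4.904×10¹² m³/s².
r = 1794 km = 1.794×10⁶ m.
Kepler's third law: T = 2π√(r³/μ) = 2π√((1.794×10⁶)³ / 4.904×10¹²).
r³/μ = 1.177×10⁶ s², so T = 2π × 1.085×10³ = 6.818×10³ s.
Converting: 6.818×10³ s ÷ 60.00 = 113.6 minutes.

T ≈ 114 minutes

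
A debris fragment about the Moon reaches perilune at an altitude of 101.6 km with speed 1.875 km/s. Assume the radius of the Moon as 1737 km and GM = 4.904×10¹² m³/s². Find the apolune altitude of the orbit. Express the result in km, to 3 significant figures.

r_p = 1737 + 101.6 = 1838.6 km = 1.839×10⁶ m.
Specific energy ε = v²/2 − μ/r = -9.094×10⁵ J/kg, so a = −μ/(2ε) = 2.696×10⁶ m.
The apsides satisfy r_p + r_a = 2a, so the apolune radius is 2a − r_p = 3.554×10⁶ m = 3553.8 km.
Apolune altitude = 3553.8 − 1737 = 1816.8 km.

apolune altitude ≈ 1820 km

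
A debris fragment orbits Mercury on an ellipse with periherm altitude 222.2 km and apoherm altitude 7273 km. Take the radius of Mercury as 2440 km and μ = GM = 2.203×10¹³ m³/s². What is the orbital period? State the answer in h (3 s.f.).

T ≈ 5.72 h

r_p = 2440 + 222.2 = 2662.2 km = 2.6622×10⁶ m.
r_a = 2440 + 7273 = 9713.0 km = 9.7130×10⁶ m.
Semi-major axis a = (r_p + r_a)/2 = (2662.2 + 9713.0)/2 = 6187.6 km = 6.188×10⁶ m.
By Kepler's third law T = 2π√(a³/μ) = 2π × 3.279×10³ = 2.060×10⁴ s.
= 5.723 h.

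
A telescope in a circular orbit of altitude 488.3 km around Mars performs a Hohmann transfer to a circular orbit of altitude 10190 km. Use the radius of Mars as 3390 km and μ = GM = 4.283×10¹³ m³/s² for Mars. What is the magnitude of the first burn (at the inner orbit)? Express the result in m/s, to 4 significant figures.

Δv ≈ 821.8 m/s

r₁ = 3390 + 488.3 = 3878.3 km = 3.8783×10⁶ m.
r₂ = 3390 + 10190 = 13580 km = 1.3580×10⁷ m.
Transfer ellipse a_t = (r₁ + r₂)/2 = 8.729×10⁶ m.
At r₁: circular v_c1 = √(μ/r₁) = 3323 m/s; transfer-periapsis v_p = √[μ(2/r₁ − 1/a_t)] = 4145 m/s.
Δv₁ = v_p − v_c1 = 821.8 m/s.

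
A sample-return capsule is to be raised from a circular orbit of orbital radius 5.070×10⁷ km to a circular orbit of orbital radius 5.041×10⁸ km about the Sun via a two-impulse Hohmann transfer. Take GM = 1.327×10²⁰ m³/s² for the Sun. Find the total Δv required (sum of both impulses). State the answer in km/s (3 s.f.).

r₁ = 5.070×10⁷ km = 5.070×10¹⁰ m.
r₂ = 5.041×10⁸ km = 5.041×10¹¹ m.
Transfer ellipse a_t = (r₁ + r₂)/2 = 2.774×10¹¹ m.
At r₁: circular v_c1 = √(μ/r₁) = 51160 m/s; transfer-perihelion v_p = √[μ(2/r₁ − 1/a_t)] = 68970 m/s.
Δv₁ = v_p − v_c1 = 17810 m/s.
At r₂: circular v_c2 = √(μ/r₂) = 16220 m/s; transfer-aphelion v_a = √[μ(2/r₂ − 1/a_t)] = 6936 m/s.
Δv₂ = v_c2 − v_a = 9288 m/s.
Total Δv = Δv₁ + Δv₂ = 27090 m/s = 27.09 km/s.

Δv_total ≈ 27.1 km/s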